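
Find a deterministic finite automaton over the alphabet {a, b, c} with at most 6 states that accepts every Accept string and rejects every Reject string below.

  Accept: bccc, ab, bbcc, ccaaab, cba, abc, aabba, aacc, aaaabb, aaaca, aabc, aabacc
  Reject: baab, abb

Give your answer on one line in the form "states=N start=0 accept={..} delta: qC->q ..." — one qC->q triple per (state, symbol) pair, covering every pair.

states=4 start=0 accept={0,1,2} delta: 0a->1 0b->0 0c->0 1a->2 1b->2 1c->0 2a->1 2b->3 2c->0 3a->0 3b->0 3c->0

Fold the examples into a partial DFA from state 0: repeatedly fix the first undefined (state, symbol) met by the shortest-then-alphabetical prefix, trying targets in increasing order and rejecting any under which an Accept and a Reject string meet in one state with the same remainder; add a state when all current targets are rejected. Accepting states are where Accept strings end.
a: 0a undefined. 0a->0: no, aaaabb/abb meet in 0 with "bb" left. Open state 1: 0a->1.
b: 0b undefined. 0b->0: ok.
c: 0c undefined. 0c->0: ok.
aa: 1a undefined. 1a->0: no, bccc/baab meet in 0. 1a->1: no, ab/baab meet in 1 with "b" left. Open state 2: 1a->2.
ab: 1b undefined. 1b->0: no, bccc/abb meet in 0. 1b->1: no, ab/abb meet in 1. 1b->2: ok.
aaa: 2a undefined. 2a->0: no, aaaabb/baab meet in 2 with "b" left. 2a->1: ok.
aab: 2b undefined. 2b->0: no, bccc/baab meet in 0. 2b->1: no, cba/baab meet in 1. 2b->2: no, ab/baab meet in 2. Open state 3: 2b->3.
aac: 2c undefined. 2c->0: ok.
aaac: 1c undefined. 1c->0: ok.
aaba: 3a undefined. 3a->0: ok.
aabb: 3b undefined. 3b->0: ok.
aabc: 3c undefined. 3c->0: ok.
All examples now run through 4 states with every (state, symbol) defined. Accept strings end in {0,1,2}, Reject strings end in {3}; accept={0,1,2}.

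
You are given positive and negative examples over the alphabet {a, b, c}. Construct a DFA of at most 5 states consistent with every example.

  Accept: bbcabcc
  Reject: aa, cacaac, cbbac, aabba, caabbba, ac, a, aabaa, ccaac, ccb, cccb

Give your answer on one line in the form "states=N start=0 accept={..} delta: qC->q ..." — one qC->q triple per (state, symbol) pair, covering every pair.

State merging on the prefix tree: take the shortest (then alphabetical) example prefix whose next move is undefined and point that move at state 0, else 1, else 2, ...; a target is out if some Accept/Reject pair would then sit in one state with the same input left (inseparable). If every existing state is out, open a new one.
a: 0a undefined. 0a->0: ok.
b: 0b undefined. 0b->0: ok.
c: 0c undefined. 0c->0: no, bbcabcc/aa meet in 0. Open state 1: 0c->1.
ca: 1a undefined. 1a->0: ok.
cb: 1b undefined. 1b->0: ok.
cc: 1c undefined. 1c->0: no, bbcabcc/aa meet in 0. 1c->1: no, bbcabcc/cacaac meet in 1. Open state 2: 1c->2.
cca: 2a undefined. 2a->0: ok.
ccb: 2b undefined. 2b->0: ok.
ccc: 2c undefined. 2c->0: ok.
All examples now run through 3 states with every (state, symbol) defined. Accept strings end in {2}, Reject strings end in {0,1}; accept={2}.

states=3 start=0 accept={2} delta: 0a->0 0b->0 0c->1 1a->0 1b->0 1c->2 2a->0 2b->0 2c->0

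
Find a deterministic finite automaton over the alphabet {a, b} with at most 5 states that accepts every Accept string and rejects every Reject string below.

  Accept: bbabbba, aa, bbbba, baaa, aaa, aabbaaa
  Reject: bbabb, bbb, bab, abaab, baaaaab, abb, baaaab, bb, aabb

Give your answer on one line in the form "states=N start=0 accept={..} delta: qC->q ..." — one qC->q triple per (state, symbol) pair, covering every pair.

states=2 start=0 accept={0} delta: 0a->0 0b->1 1a->0 1b->1

State merging on the prefix tree: take the shortest (then alphabetical) example prefix whose next move is undefined and point that move at state 0, else 1, else 2, ...; a target is out if some Accept/Reject pair would then sit in one state with the same input left (inseparable). If every existing state is out, open a new one.
a: 0a undefined. 0a->0: ok.
b: 0b undefined. 0b->0: no, bbabbba/bbabb meet in 0. Open state 1: 0b->1.
ba: 1a undefined. 1a->0: ok.
bb: 1b undefined. 1b->0: no, bbabbba/bbabb meet in 0. 1b->1: ok.
All examples now run through 2 states with every (state, symbol) defined. Accept strings end in {0}, Reject strings end in {1}; accept={0}.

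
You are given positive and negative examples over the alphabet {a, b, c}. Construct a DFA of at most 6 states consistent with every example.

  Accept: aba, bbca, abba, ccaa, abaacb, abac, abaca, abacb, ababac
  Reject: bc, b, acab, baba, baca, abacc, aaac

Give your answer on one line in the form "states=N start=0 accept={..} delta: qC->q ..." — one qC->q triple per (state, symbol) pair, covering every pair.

states=6 start=0 accept={2,4,5} delta: 0a->1 0b->1 0c->0 1a->2 1b->3 1c->0 2a->0 2b->0 2c->0 3a->4 3b->1 3c->1 4a->4 4b->3 4c->5 5a->2 5b->2 5c->0

State merging on the prefix tree: take the shortest (then alphabetical) example prefix whose next move is undefined and point that move at state 0, else 1, else 2, ...; a target is out if some Accept/Reject pair would then sit in one state with the same input left (inseparable). If every existing state is out, open a new one.
a: 0a undefined. 0a->0: no, abaca/baca meet in 0 with "baca" left. Open state 1: 0a->1.
b: 0b undefined. 0b->0: no, aba/baba meet in 1 with "ba" left. 0b->1: ok.
c: 0c undefined. 0c->0: ok.
aa: 1a undefined. 1a->0: no, ccaa/baba meet in 0. 1a->1: no, aba/baba meet in 1 with "ba" left. Open state 2: 1a->2.
ab: 1b undefined. 1b->0: no, aba/b meet in 1. 1b->1: no, abaca/baca meet in 2 with "ca" left. 1b->2: no, bbca/baca meet in 2 with "ca" left. Open state 3: 1b->3.
ac: 1c undefined. 1c->0: ok.
aaa: 2a undefined. 2a->0: ok.
aba: 3a undefined. 3a->0: no, aba/bc meet in 0. 3a->1: no, aba/b meet in 1. 3a->2: no, abaacb/b meet in 1. 3a->3: no, aba/acab meet in 3. Open state 4: 3a->4.
abb: 3b undefined. 3b->0: no, abba/b meet in 1. 3b->1: ok.
bab: 2b undefined. 2b->0: ok.
bac: 2c undefined. 2c->0: ok.
bbc: 3c undefined. 3c->0: no, bbca/b meet in 1. 3c->1: ok.
abaa: 4a undefined. 4a->0: no, abaacb/b meet in 1. 4a->1: no, abaacb/b meet in 1. 4a->2: no, abaacb/b meet in 1. 4a->3: no, abaacb/acab meet in 3. 4a->4: ok.
abab: 4b undefined. 4b->0: no, ababac/bc meet in 0. 4b->1: no, ababac/bc meet in 0. 4b->2: no, ababac/bc meet in 0. 4b->3: ok.
abac: 4c undefined. 4c->0: no, abaacb/b meet in 1. 4c->1: no, abaacb/acab meet in 3. 4c->2: no, abaacb/bc meet in 0. 4c->3: no, abaacb/b meet in 1. 4c->4: no, aba/abacc meet in 4. Open state 5: 4c->5.
abaca: 5a undefined. 5a->0: no, abaca/bc meet in 0. 5a->1: no, abaca/b meet in 1. 5a->2: ok.
abacb: 5b undefined. 5b->0: no, abaacb/bc meet in 0. 5b->1: no, abaacb/b meet in 1. 5b->2: ok.
abacc: 5c undefined. 5c->0: ok.
All examples now run through 6 states with every (state, symbol) defined. Accept strings end in {2,4,5}, Reject strings end in {0,1,3}; accept={2,4,5}.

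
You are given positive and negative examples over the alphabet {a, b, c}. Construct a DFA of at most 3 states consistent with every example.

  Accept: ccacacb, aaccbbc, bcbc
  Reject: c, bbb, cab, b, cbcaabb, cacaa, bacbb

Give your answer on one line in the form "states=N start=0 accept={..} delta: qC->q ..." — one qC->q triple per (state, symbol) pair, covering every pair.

State merging on the prefix tree: take the shortest (then alphabetical) example prefix whose next move is undefined and point that move at state 0, else 1, else 2, ...; a target is out if some Accept/Reject pair would then sit in one state with the same input left (inseparable). If every existing state is out, open a new one.
a: 0a undefined. 0a->0: ok.
b: 0b undefined. 0b->0: ok.
c: 0c undefined. 0c->0: no, ccacacb/c meet in 0. Open state 1: 0c->1.
ca: 1a undefined. 1a->0: ok.
cb: 1b undefined. 1b->0: no, bcbc/c meet in 1. 1b->1: ok.
cc: 1c undefined. 1c->0: no, ccacacb/c meet in 1. 1c->1: no, ccacacb/c meet in 1. Open state 2: 1c->2.
cca: 2a undefined. 2a->0: no, ccacacb/c meet in 1. 2a->1: ok.
aaccb: 2b undefined. 2b->0: no, ccacacb/bbb meet in 0. 2b->1: no, ccacacb/c meet in 1. 2b->2: ok.
aaccbbc: 2c undefined. 2c->0: no, aaccbbc/bbb meet in 0. 2c->1: no, aaccbbc/c meet in 1. 2c->2: ok.
All examples now run through 3 states with every (state, symbol) defined. Accept strings end in {2}, Reject strings end in {0,1}; accept={2}.

states=3 start=0 accept={2} delta: 0a->0 0b->0 0c->1 1a->0 1b->1 1c->2 2a->1 2b->2 2c->2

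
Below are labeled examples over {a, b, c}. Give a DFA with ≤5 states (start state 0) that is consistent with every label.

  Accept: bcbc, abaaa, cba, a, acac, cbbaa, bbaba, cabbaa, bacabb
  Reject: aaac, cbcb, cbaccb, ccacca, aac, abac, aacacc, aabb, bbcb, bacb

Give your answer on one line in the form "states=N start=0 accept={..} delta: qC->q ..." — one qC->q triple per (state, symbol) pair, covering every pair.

states=5 start=0 accept={0,4} delta: 0a->0 0b->1 0c->2 1a->0 1b->1 1c->0 2a->2 2b->3 2c->4 3a->0 3b->0 3c->0 4a->1 4b->1 4c->1

Grow the machine one transition at a time. Run the examples from 0; the earliest place one falls off (shortest prefix, ties alphabetical) gets sent to the lowest-numbered state that keeps every Accept/Reject pair distinguishable — a pair clashes when both reach the same state with identical unread suffix — and to a fresh state only if none does.
a: 0a undefined. 0a->0: ok.
b: 0b undefined. 0b->0: no, abaaa/aabb meet in 0. Open state 1: 0b->1.
c: 0c undefined. 0c->0: no, a/aaac meet in 0. 0c->1: no, acac/abac meet in 1 with "ac" left. Open state 2: 0c->2.
ba: 1a undefined. 1a->0: ok.
bb: 1b undefined. 1b->0: no, abaaa/aabb meet in 0. 1b->1: ok.
bc: 1c undefined. 1c->0: ok.
ca: 2a undefined. 2a->0: no, acac/aaac meet in 2. 2a->1: no, bacabb/aabb meet in 1. 2a->2: ok.
cb: 2b undefined. 2b->0: no, bcbc/cbcb meet in 0. 2b->1: no, bacabb/cbcb meet in 1. 2b->2: no, cba/aaac meet in 2. Open state 3: 2b->3.
cc: 2c undefined. 2c->0: no, bcbc/ccacca meet in 0. 2c->1: no, bcbc/ccacca meet in 0. 2c->2: no, acac/aaac meet in 2. 2c->3: no, acac/bacb meet in 3. Open state 4: 2c->4.
cba: 3a undefined. 3a->0: ok.
cbb: 3b undefined. 3b->0: ok.
cbc: 3c undefined. 3c->0: ok.
cca: 4a undefined. 4a->0: no, bcbc/ccacca meet in 0. 4a->1: ok.
aacacc: 4c undefined. 4c->0: no, bcbc/aacacc meet in 0. 4c->1: ok.
cbaccb: 4b undefined. 4b->0: no, bcbc/cbaccb meet in 0. 4b->1: ok.
All examples now run through 5 states with every (state, symbol) defined. Accept strings end in {0,4}, Reject strings end in {1,2,3}; accept={0,4}.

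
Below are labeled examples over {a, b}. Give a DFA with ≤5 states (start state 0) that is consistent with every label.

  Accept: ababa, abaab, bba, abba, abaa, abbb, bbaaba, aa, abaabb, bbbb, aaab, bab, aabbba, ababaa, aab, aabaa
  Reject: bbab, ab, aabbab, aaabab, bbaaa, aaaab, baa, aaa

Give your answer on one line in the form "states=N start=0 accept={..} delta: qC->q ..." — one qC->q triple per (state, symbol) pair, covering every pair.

states=5 start=0 accept={0,1,2,4} delta: 0a->1 0b->1 1a->2 1b->3 2a->3 2b->4 3a->1 3b->0 4a->0 4b->0

Fold the examples into a partial DFA from state 0: repeatedly fix the first undefined (state, symbol) met by the shortest-then-alphabetical prefix, trying targets in increasing order and rejecting any under which an Accept and a Reject string meet in one state with the same remainder; add a state when all current targets are rejected. Accepting states are where Accept strings end.
a: 0a undefined. 0a->0: no, abaa/baa meet in 0 with "baa" left. Open state 1: 0a->1.
b: 0b undefined. 0b->0: no, aa/baa meet in 1 with "a" left. 0b->1: ok.
aa: 1a undefined. 1a->0: no, aaab/ab meet in 1 with "b" left. 1a->1: no, aa/baa meet in 1. Open state 2: 1a->2.
ab: 1b undefined. 1b->0: no, abbb/bbab meet in 0. 1b->1: no, abaa/baa meet in 2 with "a" left. 1b->2: no, abaab/aaaab meet in 2 with "aab" left. Open state 3: 1b->3.
aaa: 2a undefined. 2a->0: no, bab/aaabab meet in 2 with "b" left. 2a->1: no, aaab/ab meet in 3. 2a->2: no, aa/baa meet in 2. 2a->3: ok.
aab: 2b undefined. 2b->0: no, bab/aabbab meet in 0. 2b->1: no, aabaa/ab meet in 3. 2b->2: no, aaab/aabbab meet in 3 with "b" left. 2b->3: no, bab/ab meet in 3. Open state 4: 2b->4.
aba: 3a undefined. 3a->0: no, ababa/bbaaa meet in 2. 3a->1: ok.
abb: 3b undefined. 3b->0: ok.
aaba: 4a undefined. 4a->0: ok.
aabb: 4b undefined. 4b->0: ok.
All examples now run through 5 states with every (state, symbol) defined. Accept strings end in {0,1,2,4}, Reject strings end in {3}; accept={0,1,2,4}.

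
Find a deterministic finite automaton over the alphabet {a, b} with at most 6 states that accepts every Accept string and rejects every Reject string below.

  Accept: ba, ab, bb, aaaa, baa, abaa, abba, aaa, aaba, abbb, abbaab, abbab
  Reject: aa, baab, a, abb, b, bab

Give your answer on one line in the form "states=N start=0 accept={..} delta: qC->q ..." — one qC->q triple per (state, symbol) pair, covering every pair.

states=6 start=0 accept={0,3,5} delta: 0a->1 0b->2 1a->2 1b->3 2a->3 2b->3 3a->3 3b->4 4a->5 4b->0 5a->1 5b->0

Fold the examples into a partial DFA from state 0: repeatedly fix the first undefined (state, symbol) met by the shortest-then-alphabetical prefix, trying targets in increasing order and rejecting any under which an Accept and a Reject string meet in one state with the same remainder; add a state when all current targets are rejected. Accepting states are where Accept strings end.
a: 0a undefined. 0a->0: no, ab/b meet in 0 with "b" left. Open state 1: 0a->1.
b: 0b undefined. 0b->0: no, ba/a meet in 1. 0b->1: no, ba/aa meet in 1 with "a" left. Open state 2: 0b->2.
aa: 1a undefined. 1a->0: no, aaaa/aa meet in 0. 1a->1: no, aaaa/aa meet in 1. 1a->2: ok.
ab: 1b undefined. 1b->0: no, abaa/aa meet in 2. 1b->1: no, ab/a meet in 1. 1b->2: no, ab/aa meet in 2. Open state 3: 1b->3.
ba: 2a undefined. 2a->0: no, ab/baab meet in 3. 2a->1: no, ba/a meet in 1. 2a->2: no, ba/aa meet in 2. 2a->3: ok.
bb: 2b undefined. 2b->0: no, aaba/a meet in 1. 2b->1: no, bb/a meet in 1. 2b->2: no, bb/aa meet in 2. 2b->3: ok.
aba: 3a undefined. 3a->0: no, abaa/a meet in 1. 3a->1: no, ba/baab meet in 3. 3a->2: no, ba/baab meet in 3. 3a->3: ok.
abb: 3b undefined. 3b->0: no, abba/a meet in 1. 3b->1: no, abba/aa meet in 2. 3b->2: no, abbaab/aa meet in 2. 3b->3: no, ba/baab meet in 3. Open state 4: 3b->4.
abba: 4a undefined. 4a->0: no, abbab/aa meet in 2. 4a->1: no, abba/a meet in 1. 4a->2: no, abba/aa meet in 2. 4a->3: no, abbaab/baab meet in 4. 4a->4: no, abba/baab meet in 4. Open state 5: 4a->5.
abbb: 4b undefined. 4b->0: ok.
abbaa: 5a undefined. 5a->0: no, abbaab/aa meet in 2. 5a->1: ok.
abbab: 5b undefined. 5b->0: ok.
All examples now run through 6 states with every (state, symbol) defined. Accept strings end in {0,3,5}, Reject strings end in {1,2,4}; accept={0,3,5}.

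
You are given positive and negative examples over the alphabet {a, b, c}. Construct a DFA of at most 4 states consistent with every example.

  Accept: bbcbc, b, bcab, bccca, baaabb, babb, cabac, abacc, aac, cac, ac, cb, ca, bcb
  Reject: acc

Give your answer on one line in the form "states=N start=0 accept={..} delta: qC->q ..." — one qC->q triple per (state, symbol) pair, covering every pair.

State merging on the prefix tree: take the shortest (then alphabetical) example prefix whose next move is undefined and point that move at state 0, else 1, else 2, ...; a target is out if some Accept/Reject pair would then sit in one state with the same input left (inseparable). If every existing state is out, open a new one.
a: 0a undefined. 0a->0: ok.
b: 0b undefined. 0b->0: no, abacc/acc meet in 0 with "cc" left. Open state 1: 0b->1.
c: 0c undefined. 0c->0: no, aac/acc meet in 0. 0c->1: ok.
ba: 1a undefined. 1a->0: no, abacc/acc meet in 1 with "c" left. 1a->1: no, cac/acc meet in 1 with "c" left. Open state 2: 1a->2.
bb: 1b undefined. 1b->0: ok.
bc: 1c undefined. 1c->0: no, bccca/acc meet in 0. 1c->1: no, bbcbc/acc meet in 1. 1c->2: no, ca/acc meet in 2. Open state 3: 1c->3.
baa: 2a undefined. 2a->0: ok.
bab: 2b undefined. 2b->0: ok.
bca: 3a undefined. 3a->0: ok.
bcb: 3b undefined. 3b->0: ok.
bcc: 3c undefined. 3c->0: ok.
cac: 2c undefined. 2c->0: ok.
All examples now run through 4 states with every (state, symbol) defined. Accept strings end in {0,1,2}, Reject strings end in {3}; accept={0,1,2}.

states=4 start=0 accept={0,1,2} delta: 0a->0 0b->1 0c->1 1a->2 1b->0 1c->3 2a->0 2b->0 2c->0 3a->0 3b->0 3c->0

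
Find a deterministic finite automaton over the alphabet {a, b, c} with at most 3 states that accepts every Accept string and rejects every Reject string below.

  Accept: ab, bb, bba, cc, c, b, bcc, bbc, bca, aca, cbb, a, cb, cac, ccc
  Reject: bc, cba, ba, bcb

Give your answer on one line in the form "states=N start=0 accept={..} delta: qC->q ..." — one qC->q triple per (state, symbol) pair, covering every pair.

states=3 start=0 accept={0,1} delta: 0a->0 0b->1 0c->0 1a->2 1b->0 1c->2 2a->0 2b->2 2c->0

State merging on the prefix tree: take the shortest (then alphabetical) example prefix whose next move is undefined and point that move at state 0, else 1, else 2, ...; a target is out if some Accept/Reject pair would then sit in one state with the same input left (inseparable). If every existing state is out, open a new one.
a: 0a undefined. 0a->0: ok.
b: 0b undefined. 0b->0: no, ab/ba meet in 0. Open state 1: 0b->1.
c: 0c undefined. 0c->0: ok.
ba: 1a undefined. 1a->0: no, cc/cba meet in 0. 1a->1: no, ab/cba meet in 1. Open state 2: 1a->2.
bb: 1b undefined. 1b->0: ok.
bc: 1c undefined. 1c->0: no, ab/bcb meet in 1. 1c->1: no, ab/bc meet in 1. 1c->2: ok.
bca: 2a undefined. 2a->0: ok.
bcb: 2b undefined. 2b->0: no, bb/bcb meet in 0. 2b->1: no, ab/bcb meet in 1. 2b->2: ok.
bcc: 2c undefined. 2c->0: ok.
All examples now run through 3 states with every (state, symbol) defined. Accept strings end in {0,1}, Reject strings end in {2}; accept={0,1}.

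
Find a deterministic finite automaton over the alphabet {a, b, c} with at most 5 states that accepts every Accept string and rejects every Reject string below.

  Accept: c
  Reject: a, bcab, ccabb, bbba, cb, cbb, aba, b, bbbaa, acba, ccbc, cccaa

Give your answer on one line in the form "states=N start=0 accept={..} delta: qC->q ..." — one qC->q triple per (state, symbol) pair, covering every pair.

Fold the examples into a partial DFA from state 0: repeatedly fix the first undefined (state, symbol) met by the shortest-then-alphabetical prefix, trying targets in increasing order and rejecting any under which an Accept and a Reject string meet in one state with the same remainder; add a state when all current targets are rejected. Accepting states are where Accept strings end.
a: 0a undefined. 0a->0: ok.
b: 0b undefined. 0b->0: ok.
c: 0c undefined. 0c->0: no, c/a meet in 0. Open state 1: 0c->1.
cb: 1b undefined. 1b->0: ok.
cc: 1c undefined. 1c->0: no, c/ccbc meet in 1. 1c->1: no, c/ccbc meet in 1. Open state 2: 1c->2.
bca: 1a undefined. 1a->0: ok.
cca: 2a undefined. 2a->0: ok.
ccb: 2b undefined. 2b->0: no, c/ccbc meet in 1. 2b->1: ok.
ccc: 2c undefined. 2c->0: ok.
All examples now run through 3 states with every (state, symbol) defined. Accept strings end in {1}, Reject strings end in {0,2}; accept={1}.

states=3 start=0 accept={1} delta: 0a->0 0b->0 0c->1 1a->0 1b->0 1c->2 2a->0 2b->1 2c->0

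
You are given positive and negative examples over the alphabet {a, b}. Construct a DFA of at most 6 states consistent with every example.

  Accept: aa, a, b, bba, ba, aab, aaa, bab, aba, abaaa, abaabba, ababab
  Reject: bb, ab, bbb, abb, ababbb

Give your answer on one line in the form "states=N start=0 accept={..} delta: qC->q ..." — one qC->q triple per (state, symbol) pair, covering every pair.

states=3 start=0 accept={0,1} delta: 0a->1 0b->1 1a->0 1b->2 2a->0 2b->2

Grow the machine one transition at a time. Run the examples from 0; the earliest place one falls off (shortest prefix, ties alphabetical) gets sent to the lowest-numbered state that keeps every Accept/Reject pair distinguishable — a pair clashes when both reach the same state with identical unread suffix — and to a fresh state only if none does.
a: 0a undefined. 0a->0: no, b/ab meet in 0 with "b" left. Open state 1: 0a->1.
b: 0b undefined. 0b->0: no, b/bb meet in 0. 0b->1: ok.
aa: 1a undefined. 1a->0: ok.
ab: 1b undefined. 1b->0: no, aa/bb meet in 0. 1b->1: no, a/bb meet in 1. Open state 2: 1b->2.
aba: 2a undefined. 2a->0: ok.
abb: 2b undefined. 2b->0: no, aa/bbb meet in 0. 2b->1: no, a/bbb meet in 1. 2b->2: ok.
All examples now run through 3 states with every (state, symbol) defined. Accept strings end in {0,1}, Reject strings end in {2}; accept={0,1}.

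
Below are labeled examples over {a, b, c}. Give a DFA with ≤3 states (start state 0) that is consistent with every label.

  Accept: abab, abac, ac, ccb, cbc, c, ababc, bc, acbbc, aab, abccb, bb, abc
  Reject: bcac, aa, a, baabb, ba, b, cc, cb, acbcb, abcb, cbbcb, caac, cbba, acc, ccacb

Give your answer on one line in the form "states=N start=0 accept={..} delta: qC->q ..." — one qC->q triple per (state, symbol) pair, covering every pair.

Grow the machine one transition at a time. Run the examples from 0; the earliest place one falls off (shortest prefix, ties alphabetical) gets sent to the lowest-numbered state that keeps every Accept/Reject pair distinguishable — a pair clashes when both reach the same state with identical unread suffix — and to a fresh state only if none does.
a: 0a undefined. 0a->0: no, aab/b meet in 0 with "b" left. Open state 1: 0a->1.
b: 0b undefined. 0b->0: no, bb/b meet in 0. 0b->1: ok.
c: 0c undefined. 0c->0: no, ccb/a meet in 1. 0c->1: no, ac/cc meet in 1 with "c" left. Open state 2: 0c->2.
aa: 1a undefined. 1a->0: no, aab/a meet in 1. 1a->1: ok.
ab: 1b undefined. 1b->0: ok.
ac: 1c undefined. 1c->0: no, abab/bcac meet in 0. 1c->1: no, abac/bcac meet in 1. 1c->2: ok.
ca: 2a undefined. 2a->0: no, abac/bcac meet in 2. 2a->1: no, abac/bcac meet in 2. 2a->2: ok.
cb: 2b undefined. 2b->0: no, abab/cb meet in 0. 2b->1: ok.
cc: 2c undefined. 2c->0: no, abab/bcac meet in 0. 2c->1: ok.
All examples now run through 3 states with every (state, symbol) defined. Accept strings end in {0,2}, Reject strings end in {1}; accept={0,2}.

states=3 start=0 accept={0,2} delta: 0a->1 0b->1 0c->2 1a->1 1b->0 1c->2 2a->2 2b->1 2c->1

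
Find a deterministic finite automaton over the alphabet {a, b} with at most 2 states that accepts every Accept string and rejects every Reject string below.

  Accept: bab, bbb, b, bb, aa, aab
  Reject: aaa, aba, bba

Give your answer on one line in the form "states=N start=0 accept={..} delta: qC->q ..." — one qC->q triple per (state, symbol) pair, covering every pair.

states=2 start=0 accept={0} delta: 0a->1 0b->0 1a->0 1b->0

Grow the machine one transition at a time. Run the examples from 0; the earliest place one falls off (shortest prefix, ties alphabetical) gets sent to the lowest-numbered state that keeps every Accept/Reject pair distinguishable — a pair clashes when both reach the same state with identical unread suffix — and to a fresh state only if none does.
a: 0a undefined. 0a->0: no, aa/aaa meet in 0. Open state 1: 0a->1.
b: 0b undefined. 0b->0: ok.
aa: 1a undefined. 1a->0: ok.
ab: 1b undefined. 1b->0: ok.
All examples now run through 2 states with every (state, symbol) defined. Accept strings end in {0}, Reject strings end in {1}; accept={0}.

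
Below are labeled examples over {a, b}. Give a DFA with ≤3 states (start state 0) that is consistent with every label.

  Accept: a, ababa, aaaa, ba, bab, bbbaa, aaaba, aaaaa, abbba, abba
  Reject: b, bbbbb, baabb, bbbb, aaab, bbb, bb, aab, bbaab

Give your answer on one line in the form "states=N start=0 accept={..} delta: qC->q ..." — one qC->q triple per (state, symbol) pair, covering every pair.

Grow the machine one transition at a time. Run the examples from 0; the earliest place one falls off (shortest prefix, ties alphabetical) gets sent to the lowest-numbered state that keeps every Accept/Reject pair distinguishable — a pair clashes when both reach the same state with identical unread suffix — and to a fresh state only if none does.
a: 0a undefined. 0a->0: ok.
b: 0b undefined. 0b->0: no, a/b meet in 0. Open state 1: 0b->1.
ba: 1a undefined. 1a->0: no, bab/b meet in 1. 1a->1: no, ba/b meet in 1. Open state 2: 1a->2.
bb: 1b undefined. 1b->0: no, a/bbbb meet in 0. 1b->1: ok.
baa: 2a undefined. 2a->0: ok.
bab: 2b undefined. 2b->0: ok.
All examples now run through 3 states with every (state, symbol) defined. Accept strings end in {0,2}, Reject strings end in {1}; accept={0,2}.

states=3 start=0 accept={0,2} delta: 0a->0 0b->1 1a->2 1b->1 2a->0 2b->0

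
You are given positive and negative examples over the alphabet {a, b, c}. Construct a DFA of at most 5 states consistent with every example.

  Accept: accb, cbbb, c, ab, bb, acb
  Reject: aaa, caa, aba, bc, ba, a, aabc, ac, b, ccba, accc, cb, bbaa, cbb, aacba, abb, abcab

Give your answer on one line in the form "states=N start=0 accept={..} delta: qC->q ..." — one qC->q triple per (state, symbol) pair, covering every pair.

State merging on the prefix tree: take the shortest (then alphabetical) example prefix whose next move is undefined and point that move at state 0, else 1, else 2, ...; a target is out if some Accept/Reject pair would then sit in one state with the same input left (inseparable). If every existing state is out, open a new one.
a: 0a undefined. 0a->0: no, c/ac meet in 0 with "c" left. Open state 1: 0a->1.
b: 0b undefined. 0b->0: no, c/bc meet in 0 with "c" left. 0b->1: ok.
c: 0c undefined. 0c->0: no, cbbb/abb meet in 1 with "bb" left. 0c->1: no, c/a meet in 1. Open state 2: 0c->2.
aa: 1a undefined. 1a->0: ok.
ab: 1b undefined. 1b->0: no, ab/ba meet in 0. 1b->1: no, ab/aaa meet in 1. 1b->2: ok.
ac: 1c undefined. 1c->0: no, accb/cb meet in 2 with "b" left. 1c->1: ok.
ca: 2a undefined. 2a->0: ok.
cb: 2b undefined. 2b->0: ok.
cc: 2c undefined. 2c->0: no, accb/abcab meet in 2. 2c->1: ok.
All examples now run through 3 states with every (state, symbol) defined. Accept strings end in {2}, Reject strings end in {0,1}; accept={2}.

states=3 start=0 accept={2} delta: 0a->1 0b->1 0c->2 1a->0 1b->2 1c->1 2a->0 2b->0 2c->1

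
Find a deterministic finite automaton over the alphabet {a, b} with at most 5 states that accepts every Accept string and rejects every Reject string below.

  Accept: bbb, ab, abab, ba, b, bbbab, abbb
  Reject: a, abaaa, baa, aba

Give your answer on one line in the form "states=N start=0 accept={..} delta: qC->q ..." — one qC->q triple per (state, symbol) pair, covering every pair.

Fold the examples into a partial DFA from state 0: repeatedly fix the first undefined (state, symbol) met by the shortest-then-alphabetical prefix, trying targets in increasing order and rejecting any under which an Accept and a Reject string meet in one state with the same remainder; add a state when all current targets are rejected. Accepting states are where Accept strings end.
a: 0a undefined. 0a->0: no, ba/aba meet in 0 with "ba" left. Open state 1: 0a->1.
b: 0b undefined. 0b->0: no, ba/a meet in 1. 0b->1: no, b/a meet in 1. Open state 2: 0b->2.
ab: 1b undefined. 1b->0: ok.
ba: 2a undefined. 2a->0: ok.
bb: 2b undefined. 2b->0: ok.
abaa: 1a undefined. 1a->0: ok.
All examples now run through 3 states with every (state, symbol) defined. Accept strings end in {0,2}, Reject strings end in {1}; accept={0,2}.

states=3 start=0 accept={0,2} delta: 0a->1 0b->2 1a->0 1b->0 2a->0 2b->0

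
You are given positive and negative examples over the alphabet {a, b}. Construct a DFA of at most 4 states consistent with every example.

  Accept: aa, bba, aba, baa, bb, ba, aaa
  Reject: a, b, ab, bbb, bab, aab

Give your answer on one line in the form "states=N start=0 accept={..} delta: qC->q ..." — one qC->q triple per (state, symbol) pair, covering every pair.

Grow the machine one transition at a time. Run the examples from 0; the earliest place one falls off (shortest prefix, ties alphabetical) gets sent to the lowest-numbered state that keeps every Accept/Reject pair distinguishable — a pair clashes when both reach the same state with identical unread suffix — and to a fresh state only if none does.
a: 0a undefined. 0a->0: no, aa/a meet in 0. Open state 1: 0a->1.
b: 0b undefined. 0b->0: no, bba/a meet in 1. 0b->1: no, bb/ab meet in 1 with "b" left. Open state 2: 0b->2.
aa: 1a undefined. 1a->0: no, aaa/a meet in 1. 1a->1: no, aa/a meet in 1. 1a->2: no, aa/b meet in 2. Open state 3: 1a->3.
ab: 1b undefined. 1b->0: no, aba/a meet in 1. 1b->1: ok.
ba: 2a undefined. 2a->0: no, baa/a meet in 1. 2a->1: no, ba/a meet in 1. 2a->2: no, baa/b meet in 2. 2a->3: ok.
bb: 2b undefined. 2b->0: no, bba/a meet in 1. 2b->1: no, bb/a meet in 1. 2b->2: no, bb/b meet in 2. 2b->3: ok.
aaa: 3a undefined. 3a->0: ok.
aab: 3b undefined. 3b->0: no, bba/bbb meet in 0. 3b->1: ok.
All examples now run through 4 states with every (state, symbol) defined. Accept strings end in {0,3}, Reject strings end in {1,2}; accept={0,3}.

states=4 start=0 accept={0,3} delta: 0a->1 0b->2 1a->3 1b->1 2a->3 2b->3 3a->0 3b->1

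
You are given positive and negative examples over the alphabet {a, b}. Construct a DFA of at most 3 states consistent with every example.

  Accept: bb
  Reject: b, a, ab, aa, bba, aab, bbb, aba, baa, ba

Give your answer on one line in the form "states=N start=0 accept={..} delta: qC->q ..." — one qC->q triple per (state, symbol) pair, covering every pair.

states=3 start=0 accept={2} delta: 0a->0 0b->1 1a->0 1b->2 2a->0 2b->0

State merging on the prefix tree: take the shortest (then alphabetical) example prefix whose next move is undefined and point that move at state 0, else 1, else 2, ...; a target is out if some Accept/Reject pair would then sit in one state with the same input left (inseparable). If every existing state is out, open a new one.
a: 0a undefined. 0a->0: ok.
b: 0b undefined. 0b->0: no, bb/b meet in 0. Open state 1: 0b->1.
ba: 1a undefined. 1a->0: ok.
bb: 1b undefined. 1b->0: no, bb/a meet in 0. 1b->1: no, bb/b meet in 1. Open state 2: 1b->2.
bba: 2a undefined. 2a->0: ok.
bbb: 2b undefined. 2b->0: ok.
All examples now run through 3 states with every (state, symbol) defined. Accept strings end in {2}, Reject strings end in {0,1}; accept={2}.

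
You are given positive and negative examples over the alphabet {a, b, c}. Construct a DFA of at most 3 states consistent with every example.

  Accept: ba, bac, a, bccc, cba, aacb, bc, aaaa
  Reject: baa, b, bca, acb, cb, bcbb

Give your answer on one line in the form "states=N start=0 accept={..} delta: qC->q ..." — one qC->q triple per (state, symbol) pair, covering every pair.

State merging on the prefix tree: take the shortest (then alphabetical) example prefix whose next move is undefined and point that move at state 0, else 1, else 2, ...; a target is out if some Accept/Reject pair would then sit in one state with the same input left (inseparable). If every existing state is out, open a new one.
a: 0a undefined. 0a->0: no, aacb/acb meet in 0 with "cb" left. Open state 1: 0a->1.
b: 0b undefined. 0b->0: ok.
c: 0c undefined. 0c->0: no, ba/bca meet in 1. 0c->1: ok.
aa: 1a undefined. 1a->0: no, aacb/cb meet in 1 with "b" left. 1a->1: no, ba/baa meet in 1. Open state 2: 1a->2.
ac: 1c undefined. 1c->0: no, bac/b meet in 0. 1c->1: ok.
cb: 1b undefined. 1b->0: ok.
aaa: 2a undefined. 2a->0: ok.
aac: 2c undefined. 2c->0: no, aacb/b meet in 0. 2c->1: no, aacb/b meet in 0. 2c->2: ok.
aacb: 2b undefined. 2b->0: no, aacb/b meet in 0. 2b->1: ok.
All examples now run through 3 states with every (state, symbol) defined. Accept strings end in {1}, Reject strings end in {0,2}; accept={1}.

states=3 start=0 accept={1} delta: 0a->1 0b->0 0c->1 1a->2 1b->0 1c->1 2a->0 2b->1 2c->2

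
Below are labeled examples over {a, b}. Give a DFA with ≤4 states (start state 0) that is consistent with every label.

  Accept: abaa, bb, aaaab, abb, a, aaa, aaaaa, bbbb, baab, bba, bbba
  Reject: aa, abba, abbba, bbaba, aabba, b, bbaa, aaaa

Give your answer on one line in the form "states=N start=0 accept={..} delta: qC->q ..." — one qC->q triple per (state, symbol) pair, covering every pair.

Fold the examples into a partial DFA from state 0: repeatedly fix the first undefined (state, symbol) met by the shortest-then-alphabetical prefix, trying targets in increasing order and rejecting any under which an Accept and a Reject string meet in one state with the same remainder; add a state when all current targets are rejected. Accepting states are where Accept strings end.
a: 0a undefined. 0a->0: no, aaaab/b meet in 0 with "b" left. Open state 1: 0a->1.
b: 0b undefined. 0b->0: no, bb/b meet in 0. 0b->1: no, abaa/bbaa meet in 1 with "baa" left. Open state 2: 0b->2.
aa: 1a undefined. 1a->0: no, aaaab/b meet in 2. 1a->1: no, a/aa meet in 1. 1a->2: no, bbba/aabba meet in 2 with "bba" left. Open state 3: 1a->3.
ab: 1b undefined. 1b->0: no, abaa/aa meet in 3. 1b->1: ok.
ba: 2a undefined. 2a->0: ok.
bb: 2b undefined. 2b->0: ok.
aaa: 3a undefined. 3a->0: no, aaaab/aaaa meet in 1. 3a->1: ok.
aab: 3b undefined. 3b->0: no, bb/aabba meet in 0. 3b->1: ok.
All examples now run through 4 states with every (state, symbol) defined. Accept strings end in {0,1}, Reject strings end in {2,3}; accept={0,1}.

states=4 start=0 accept={0,1} delta: 0a->1 0b->2 1a->3 1b->1 2a->0 2b->0 3a->1 3b->1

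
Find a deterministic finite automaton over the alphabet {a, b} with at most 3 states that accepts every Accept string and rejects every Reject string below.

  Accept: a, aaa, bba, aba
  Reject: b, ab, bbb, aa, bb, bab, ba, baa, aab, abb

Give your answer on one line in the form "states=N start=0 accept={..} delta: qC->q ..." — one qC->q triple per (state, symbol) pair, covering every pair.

State merging on the prefix tree: take the shortest (then alphabetical) example prefix whose next move is undefined and point that move at state 0, else 1, else 2, ...; a target is out if some Accept/Reject pair would then sit in one state with the same input left (inseparable). If every existing state is out, open a new one.
a: 0a undefined. 0a->0: no, a/aa meet in 0. Open state 1: 0a->1.
b: 0b undefined. 0b->0: no, a/ba meet in 1. 0b->1: no, a/b meet in 1. Open state 2: 0b->2.
aa: 1a undefined. 1a->0: ok.
ab: 1b undefined. 1b->0: ok.
ba: 2a undefined. 2a->0: no, a/baa meet in 1. 2a->1: no, a/ba meet in 1. 2a->2: ok.
bb: 2b undefined. 2b->0: ok.
All examples now run through 3 states with every (state, symbol) defined. Accept strings end in {1}, Reject strings end in {0,2}; accept={1}.

states=3 start=0 accept={1} delta: 0a->1 0b->2 1a->0 1b->0 2a->2 2b->0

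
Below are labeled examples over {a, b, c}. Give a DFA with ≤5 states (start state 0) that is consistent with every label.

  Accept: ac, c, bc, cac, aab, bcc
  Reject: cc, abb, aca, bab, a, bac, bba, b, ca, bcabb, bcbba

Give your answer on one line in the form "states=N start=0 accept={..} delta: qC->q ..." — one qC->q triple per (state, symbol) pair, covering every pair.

states=4 start=0 accept={0,3} delta: 0a->1 0b->2 0c->3 1a->1 1b->0 1c->0 2a->3 2b->0 2c->0 3a->1 3b->1 3c->1

Grow the machine one transition at a time. Run the examples from 0; the earliest place one falls off (shortest prefix, ties alphabetical) gets sent to the lowest-numbered state that keeps every Accept/Reject pair distinguishable — a pair clashes when both reach the same state with identical unread suffix — and to a fresh state only if none does.
a: 0a undefined. 0a->0: no, aab/b meet in 0 with "b" left. Open state 1: 0a->1.
b: 0b undefined. 0b->0: no, ac/bac meet in 1 with "c" left. 0b->1: no, aab/bab meet in 1 with "ab" left. Open state 2: 0b->2.
c: 0c undefined. 0c->0: no, c/cc meet in 0. 0c->1: no, ac/cc meet in 1 with "c" left. 0c->2: no, c/b meet in 2. Open state 3: 0c->3.
aa: 1a undefined. 1a->0: no, aab/b meet in 2. 1a->1: ok.
ab: 1b undefined. 1b->0: ok.
ac: 1c undefined. 1c->0: ok.
ba: 2a undefined. 2a->0: no, c/bac meet in 3. 2a->1: no, ac/bab meet in 0. 2a->2: no, bc/bac meet in 2 with "c" left. 2a->3: ok.
bb: 2b undefined. 2b->0: ok.
bc: 2c undefined. 2c->0: ok.
ca: 3a undefined. 3a->0: no, ac/ca meet in 0. 3a->1: ok.
cc: 3c undefined. 3c->0: no, ac/cc meet in 0. 3c->1: ok.
bab: 3b undefined. 3b->0: no, ac/bab meet in 0. 3b->1: ok.
All examples now run through 4 states with every (state, symbol) defined. Accept strings end in {0,3}, Reject strings end in {1,2}; accept={0,3}.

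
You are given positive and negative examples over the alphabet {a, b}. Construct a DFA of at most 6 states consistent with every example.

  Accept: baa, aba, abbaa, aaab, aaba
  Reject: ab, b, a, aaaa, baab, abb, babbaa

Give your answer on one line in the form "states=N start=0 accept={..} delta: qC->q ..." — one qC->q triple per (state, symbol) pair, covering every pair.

states=6 start=0 accept={0,3,5} delta: 0a->1 0b->2 1a->3 1b->1 2a->4 2b->3 3a->5 3b->1 4a->0 4b->2 5a->1 5b->0

Grow the machine one transition at a time. Run the examples from 0; the earliest place one falls off (shortest prefix, ties alphabetical) gets sent to the lowest-numbered state that keeps every Accept/Reject pair distinguishable — a pair clashes when both reach the same state with identical unread suffix — and to a fresh state only if none does.
a: 0a undefined. 0a->0: no, aaab/ab meet in 0 with "b" left. Open state 1: 0a->1.
b: 0b undefined. 0b->0: no, abbaa/babbaa meet in 1 with "bbaa" left. 0b->1: no, aaab/baab meet in 1 with "aab" left. Open state 2: 0b->2.
aa: 1a undefined. 1a->0: no, aaab/ab meet in 1 with "b" left. 1a->1: no, aaab/ab meet in 1 with "b" left. 1a->2: no, baa/aaaa meet in 2 with "aa" left. Open state 3: 1a->3.
ab: 1b undefined. 1b->0: no, aba/a meet in 1. 1b->1: ok.
ba: 2a undefined. 2a->0: no, baa/ab meet in 1. 2a->1: no, abbaa/babbaa meet in 3 with "a" left. 2a->2: no, baa/b meet in 2. 2a->3: no, aaab/baab meet in 3 with "ab" left. Open state 4: 2a->4.
aaa: 3a undefined. 3a->0: no, aaab/b meet in 2. 3a->1: no, aba/aaaa meet in 3. 3a->2: no, abbaa/b meet in 2. 3a->3: no, aba/aaaa meet in 3. 3a->4: no, baa/aaaa meet in 4 with "a" left. Open state 5: 3a->5.
aab: 3b undefined. 3b->0: no, aaba/ab meet in 1. 3b->1: ok.
baa: 4a undefined. 4a->0: ok.
bab: 4b undefined. 4b->0: no, baa/babbaa meet in 0. 4b->1: no, abbaa/babbaa meet in 5. 4b->2: ok.
aaaa: 5a undefined. 5a->0: no, baa/aaaa meet in 0. 5a->1: ok.
aaab: 5b undefined. 5b->0: ok.
babb: 2b undefined. 2b->0: no, aba/babbaa meet in 3. 2b->1: no, abbaa/babbaa meet in 5. 2b->2: no, baa/babbaa meet in 0. 2b->3: ok.
All examples now run through 6 states with every (state, symbol) defined. Accept strings end in {0,3,5}, Reject strings end in {1,2}; accept={0,3,5}.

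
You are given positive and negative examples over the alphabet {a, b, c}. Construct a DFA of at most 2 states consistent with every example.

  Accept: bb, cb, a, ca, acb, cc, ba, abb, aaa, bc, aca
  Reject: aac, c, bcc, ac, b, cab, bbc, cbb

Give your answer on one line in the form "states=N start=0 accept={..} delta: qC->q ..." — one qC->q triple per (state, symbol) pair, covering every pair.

states=2 start=0 accept={0} delta: 0a->0 0b->1 0c->1 1a->0 1b->0 1c->0

Grow the machine one transition at a time. Run the examples from 0; the earliest place one falls off (shortest prefix, ties alphabetical) gets sent to the lowest-numbered state that keeps every Accept/Reject pair distinguishable — a pair clashes when both reach the same state with identical unread suffix — and to a fresh state only if none does.
a: 0a undefined. 0a->0: ok.
b: 0b undefined. 0b->0: no, bb/b meet in 0. Open state 1: 0b->1.
c: 0c undefined. 0c->0: no, bb/cbb meet in 1 with "b" left. 0c->1: ok.
ba: 1a undefined. 1a->0: ok.
bb: 1b undefined. 1b->0: ok.
bc: 1c undefined. 1c->0: ok.
All examples now run through 2 states with every (state, symbol) defined. Accept strings end in {0}, Reject strings end in {1}; accept={0}.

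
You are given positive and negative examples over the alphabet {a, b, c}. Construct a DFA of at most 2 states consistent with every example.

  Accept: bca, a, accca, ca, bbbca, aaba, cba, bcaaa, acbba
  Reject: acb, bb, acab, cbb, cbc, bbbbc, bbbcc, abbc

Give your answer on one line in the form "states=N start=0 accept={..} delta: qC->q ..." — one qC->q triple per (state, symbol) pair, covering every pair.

states=2 start=0 accept={0} delta: 0a->0 0b->1 0c->0 1a->0 1b->1 1c->1

Grow the machine one transition at a time. Run the examples from 0; the earliest place one falls off (shortest prefix, ties alphabetical) gets sent to the lowest-numbered state that keeps every Accept/Reject pair distinguishable — a pair clashes when both reach the same state with identical unread suffix — and to a fresh state only if none does.
a: 0a undefined. 0a->0: ok.
b: 0b undefined. 0b->0: no, a/bb meet in 0. Open state 1: 0b->1.
c: 0c undefined. 0c->0: ok.
bb: 1b undefined. 1b->0: no, a/bb meet in 0. 1b->1: ok.
bc: 1c undefined. 1c->0: no, bca/cbc meet in 0. 1c->1: ok.
bca: 1a undefined. 1a->0: ok.
All examples now run through 2 states with every (state, symbol) defined. Accept strings end in {0}, Reject strings end in {1}; accept={0}.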